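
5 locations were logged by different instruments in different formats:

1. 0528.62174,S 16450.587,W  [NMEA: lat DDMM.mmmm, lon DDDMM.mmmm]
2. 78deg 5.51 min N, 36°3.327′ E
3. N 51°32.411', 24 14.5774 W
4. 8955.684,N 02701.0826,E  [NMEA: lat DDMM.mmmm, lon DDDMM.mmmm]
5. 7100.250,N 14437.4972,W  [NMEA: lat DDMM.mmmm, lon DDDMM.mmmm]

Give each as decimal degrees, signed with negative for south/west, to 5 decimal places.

1. -5.47703, -164.84312
2. 78.09183, 36.05545
3. 51.54018, -24.24296
4. 89.92807, 27.01804
5. 71.00417, -144.62495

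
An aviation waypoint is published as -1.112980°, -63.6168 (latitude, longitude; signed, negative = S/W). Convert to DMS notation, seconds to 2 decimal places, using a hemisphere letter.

1°06′46.73″ S, 63°37′0.48″ W

Latitude is negative → S; |value| = 1.112980
Latitude: whole degrees 1; 6.77880′ → 6′ and 46.7280″
Longitude is negative → W; |value| = 63.616800
Lon: 0.616800 × 60 = 37.00800′ → 37′, remainder × 60 = 0.4800″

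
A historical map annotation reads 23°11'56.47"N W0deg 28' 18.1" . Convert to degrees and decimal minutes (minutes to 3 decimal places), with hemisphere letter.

23° 11.941′ N, 0° 28.302′ W

Latitude: 11 + 56.47/60 = 11.94117′
Longitude: seconds/60 = 0.30167; minutes = 28 + 0.30167 = 28.30167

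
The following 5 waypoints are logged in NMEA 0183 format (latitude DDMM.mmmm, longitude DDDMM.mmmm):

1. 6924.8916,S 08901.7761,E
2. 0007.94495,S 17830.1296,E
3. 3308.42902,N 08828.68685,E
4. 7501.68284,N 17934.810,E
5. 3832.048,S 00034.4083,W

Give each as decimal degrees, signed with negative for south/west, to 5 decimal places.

Point 1:
  Latitude: degrees = first 2 digits = 69, minutes = 24.8916; 69 + 24.8916/60 = 69.414860
  S → negative
  λ: split at 3 digits → 089° and 1.7761′; 89 + 1.7761/60 = 89.029602
  E → positive
Point 2:
  Latitude: degrees = first 2 digits = 0, minutes = 7.94495; 0 + 7.94495/60 = 0.132416
  hemisphere S, so the sign is −
  Lon: degrees = first 3 digits = 178, minutes = 30.1296; 178 + 30.1296/60 = 178.502160
  E → positive
Point 3:
  Lat: split at 2 digits → 33° and 8.42902′; 33 + 8.42902/60 = 33.140484
  N → positive
  Lon: split at 3 digits → 088° and 28.68685′; 88 + 28.68685/60 = 88.478114
  E ⇒ keep positive
Point 4:
  Latitude: split at 2 digits → 75° and 1.68284′; 75 + 1.68284/60 = 75.028047
  N ⇒ keep positive
  Longitude: degrees = first 3 digits = 179, minutes = 34.81; 179 + 34.81/60 = 179.580167
  E ⇒ keep positive
Point 5:
  φ: degrees = first 2 digits = 38, minutes = 32.048; 38 + 32.048/60 = 38.534133
  hemisphere S, so the sign is −
  Lon: split at 3 digits → 000° and 34.4083′; 0 + 34.4083/60 = 0.573472
  hemisphere W, so the sign is −

1. -69.41486, 89.02960
2. -0.13242, 178.50216
3. 33.14048, 88.47811
4. 75.02805, 179.58017
5. -38.53413, -0.57347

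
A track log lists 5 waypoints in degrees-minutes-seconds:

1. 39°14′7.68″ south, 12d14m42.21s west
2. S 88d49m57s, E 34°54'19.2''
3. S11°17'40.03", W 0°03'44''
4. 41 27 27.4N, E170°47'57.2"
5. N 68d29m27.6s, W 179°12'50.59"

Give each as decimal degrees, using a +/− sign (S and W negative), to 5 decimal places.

Point 1:
  Lat: 14′ + 7.68″ = 14.12800′; 39 + 14.12800/60 = 39.235467
  S → negative
  Longitude: 12 + 14/60 + 42.21/3600 = 12.245058
  hemisphere W, so the sign is −
Point 2:
  φ: 88° + 49/60 + 57/3600 = 88 + 0.816667 + 0.015833 = 88.832500
  S ⇒ negate
  Lon: 34° + 54/60 + 19.2/3600 = 34 + 0.900000 + 0.005333 = 34.905333
  E ⇒ keep positive
Point 3:
  Lat: 11 + 17/60 + 40.03/3600 = 11.294453
  S → negative
  Lon: 3′ + 44″ = 3.73333′; 0 + 3.73333/60 = 0.062222
  hemisphere W, so the sign is −
Point 4:
  Latitude: 41 + 27/60 + 27.4/3600 = 41.457611
  N → positive
  Longitude: 170° + 47/60 + 57.2/3600 = 170 + 0.783333 + 0.015889 = 170.799222
  E → positive
Point 5:
  φ: 68° + 29/60 + 27.6/3600 = 68 + 0.483333 + 0.007667 = 68.491000
  N → positive
  Longitude: 12′ + 50.59″ = 12.84317′; 179 + 12.84317/60 = 179.214053
  hemisphere W, so the sign is −

1. -39.23547, -12.24506
2. -88.83250, 34.90533
3. -11.29445, -0.06222
4. 41.45761, 170.79922
5. 68.49100, -179.21405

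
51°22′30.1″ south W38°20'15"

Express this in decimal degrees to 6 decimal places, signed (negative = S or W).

-51.375028, -38.337500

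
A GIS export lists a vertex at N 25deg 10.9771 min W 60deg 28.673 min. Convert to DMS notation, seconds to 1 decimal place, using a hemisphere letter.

Lat: fractional minutes 0.97710 × 60 = 58.626″
λ: 28.67300′ → 28′ and 0.67300 × 60 = 40.380″

25°10′58.6″ N, 60°28′40.4″ W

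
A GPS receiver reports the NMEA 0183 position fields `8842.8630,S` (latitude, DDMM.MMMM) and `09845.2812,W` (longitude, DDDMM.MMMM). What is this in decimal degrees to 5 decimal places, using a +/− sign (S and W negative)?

Latitude: split at 2 digits → 88° and 42.863′; 88 + 42.863/60 = 88.714383
S ⇒ negate
Longitude: degrees = first 3 digits = 98, minutes = 45.2812; 98 + 45.2812/60 = 98.754687
W ⇒ negate

-88.71438, -98.75469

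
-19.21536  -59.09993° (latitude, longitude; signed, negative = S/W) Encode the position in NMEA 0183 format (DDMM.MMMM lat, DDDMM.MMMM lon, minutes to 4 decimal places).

1912.9216,S / 05905.9958,W

Latitude is negative → S; |value| = 19.215360
φ: 19° + 0.215360 × 60 = 19° 12.921600′
Longitude is negative → W; |value| = 59.099930
λ: 59° + 0.099930 × 60 = 59° 5.995800′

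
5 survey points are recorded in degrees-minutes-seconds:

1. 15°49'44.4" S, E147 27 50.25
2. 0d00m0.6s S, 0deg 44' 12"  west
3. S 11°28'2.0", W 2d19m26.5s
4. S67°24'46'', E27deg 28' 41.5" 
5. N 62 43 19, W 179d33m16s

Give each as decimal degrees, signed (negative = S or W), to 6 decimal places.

Point 1:
  φ: 15° + 49/60 + 44.4/3600 = 15 + 0.816667 + 0.012333 = 15.8290000
  S ⇒ negate
  λ: 27′ + 50.25″ = 27.83750′; 147 + 27.83750/60 = 147.4639583
  E ⇒ keep positive
Point 2:
  φ: 0 + 0/60 + 0.6/3600 = 0.0001667
  hemisphere S, so the sign is −
  Lon: 44′ + 12″ = 44.20000′; 0 + 44.20000/60 = 0.7366667
  hemisphere W, so the sign is −
Point 3:
  Lat: 28′ + 2″ = 28.03333′; 11 + 28.03333/60 = 11.4672222
  S → negative
  λ: 2° + 19/60 + 26.5/3600 = 2 + 0.316667 + 0.007361 = 2.3240278
  W ⇒ negate
Point 4:
  φ: 67° + 24/60 + 46/3600 = 67 + 0.400000 + 0.012778 = 67.4127778
  S → negative
  λ: 27° + 28/60 + 41.5/3600 = 27 + 0.466667 + 0.011528 = 27.4781944
  E ⇒ keep positive
Point 5:
  Latitude: 62° + 43/60 + 19/3600 = 62 + 0.716667 + 0.005278 = 62.7219444
  N ⇒ keep positive
  λ: 33′ + 16″ = 33.26667′; 179 + 33.26667/60 = 179.5544444
  hemisphere W, so the sign is −

1. -15.829000, 147.463958
2. -0.000167, -0.736667
3. -11.467222, -2.324028
4. -67.412778, 27.478194
5. 62.721944, -179.554444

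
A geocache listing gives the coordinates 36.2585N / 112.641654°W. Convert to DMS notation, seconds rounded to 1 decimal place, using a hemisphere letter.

Latitude: whole degrees 36; 15.51000′ → 15′ and 30.600″
Longitude: whole degrees 112; 38.49924′ → 38′ and 29.954″

36°15′30.6″ N, 112°38′30.0″ W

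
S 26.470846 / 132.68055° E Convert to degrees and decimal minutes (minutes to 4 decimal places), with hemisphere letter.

φ: minutes = (26.470846 − 26) × 60 = 28.250760
λ: 132° + 0.680550 × 60 = 132° 40.833000′

26° 28.2508′ S, 132° 40.8330′ E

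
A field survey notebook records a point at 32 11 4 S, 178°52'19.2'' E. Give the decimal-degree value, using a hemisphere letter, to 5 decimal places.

Lat: 32 + 11/60 + 4/3600 = 32.184444
λ: 178° + 52/60 + 19.2/3600 = 178 + 0.866667 + 0.005333 = 178.872000

32.18444° S, 178.87200° E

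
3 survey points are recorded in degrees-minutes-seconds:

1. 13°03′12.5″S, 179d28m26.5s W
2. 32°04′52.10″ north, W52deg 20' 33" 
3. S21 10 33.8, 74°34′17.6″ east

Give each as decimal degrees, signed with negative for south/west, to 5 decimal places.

1. -13.05347, -179.47403
2. 32.08114, -52.34250
3. -21.17606, 74.57156

Point 1:
  Lat: 13° + 3/60 + 12.5/3600 = 13 + 0.050000 + 0.003472 = 13.053472
  S → negative
  Longitude: 179 + 28/60 + 26.5/3600 = 179.474028
  W ⇒ negate
Point 2:
  φ: 4′ + 52.1″ = 4.86833′; 32 + 4.86833/60 = 32.081139
  N → positive
  Longitude: 52 + 20/60 + 33/3600 = 52.342500
  W ⇒ negate
Point 3:
  Lat: 21° + 10/60 + 33.8/3600 = 21 + 0.166667 + 0.009389 = 21.176056
  S ⇒ negate
  Lon: 74° + 34/60 + 17.6/3600 = 74 + 0.566667 + 0.004889 = 74.571556
  E → positive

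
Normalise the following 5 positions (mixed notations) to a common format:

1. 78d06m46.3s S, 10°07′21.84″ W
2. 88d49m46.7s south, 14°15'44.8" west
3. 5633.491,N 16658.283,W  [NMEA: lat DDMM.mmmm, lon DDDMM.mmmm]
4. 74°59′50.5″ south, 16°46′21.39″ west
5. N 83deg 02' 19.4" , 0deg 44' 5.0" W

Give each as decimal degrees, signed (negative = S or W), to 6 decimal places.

Point 1:
  Latitude: 78° + 6/60 + 46.3/3600 = 78 + 0.100000 + 0.012861 = 78.1128611
  S → negative
  Lon: 10 + 7/60 + 21.84/3600 = 10.1227333
  W → negative
Point 2:
  φ: 88° + 49/60 + 46.7/3600 = 88 + 0.816667 + 0.012972 = 88.8296389
  S → negative
  Longitude: 14 + 15/60 + 44.8/3600 = 14.2624444
  hemisphere W, so the sign is −
Point 3:
  Latitude: degrees = first 2 digits = 56, minutes = 33.491; 56 + 33.491/60 = 56.5581833
  N ⇒ keep positive
  λ: degrees = first 3 digits = 166, minutes = 58.283; 166 + 58.283/60 = 166.9713833
  hemisphere W, so the sign is −
Point 4:
  Latitude: 74 + 59/60 + 50.5/3600 = 74.9973611
  S → negative
  λ: 16 + 46/60 + 21.39/3600 = 16.7726083
  W ⇒ negate
Point 5:
  φ: 83° + 2/60 + 19.4/3600 = 83 + 0.033333 + 0.005389 = 83.0387222
  N ⇒ keep positive
  λ: 44′ + 5″ = 44.08333′; 0 + 44.08333/60 = 0.7347222
  W → negative

1. -78.112861, -10.122733
2. -88.829639, -14.262444
3. 56.558183, -166.971383
4. -74.997361, -16.772608
5. 83.038722, -0.734722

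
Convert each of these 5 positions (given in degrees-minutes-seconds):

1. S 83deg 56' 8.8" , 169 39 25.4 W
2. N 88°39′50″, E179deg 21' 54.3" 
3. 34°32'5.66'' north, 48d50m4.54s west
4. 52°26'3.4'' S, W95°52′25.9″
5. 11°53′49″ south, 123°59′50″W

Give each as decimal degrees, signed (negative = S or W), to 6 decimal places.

Point 1:
  Latitude: 83 + 56/60 + 8.8/3600 = 83.9357778
  hemisphere S, so the sign is −
  Longitude: 39′ + 25.4″ = 39.42333′; 169 + 39.42333/60 = 169.6570556
  hemisphere W, so the sign is −
Point 2:
  Latitude: 88° + 39/60 + 50/3600 = 88 + 0.650000 + 0.013889 = 88.6638889
  N → positive
  Longitude: 21′ + 54.3″ = 21.90500′; 179 + 21.90500/60 = 179.3650833
  E → positive
Point 3:
  φ: 32′ + 5.66″ = 32.09433′; 34 + 32.09433/60 = 34.5349056
  N ⇒ keep positive
  Lon: 48° + 50/60 + 4.54/3600 = 48 + 0.833333 + 0.001261 = 48.8345944
  hemisphere W, so the sign is −
Point 4:
  Lat: 52 + 26/60 + 3.4/3600 = 52.4342778
  hemisphere S, so the sign is −
  Lon: 52′ + 25.9″ = 52.43167′; 95 + 52.43167/60 = 95.8738611
  W ⇒ negate
Point 5:
  Lat: 11 + 53/60 + 49/3600 = 11.8969444
  S ⇒ negate
  λ: 123° + 59/60 + 50/3600 = 123 + 0.983333 + 0.013889 = 123.9972222
  W ⇒ negate

1. -83.935778, -169.657056
2. 88.663889, 179.365083
3. 34.534906, -48.834594
4. -52.434278, -95.873861
5. -11.896944, -123.997222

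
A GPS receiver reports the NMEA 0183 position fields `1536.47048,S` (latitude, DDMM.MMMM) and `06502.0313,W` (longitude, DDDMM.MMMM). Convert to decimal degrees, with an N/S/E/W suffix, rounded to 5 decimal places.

15.60784° S, 65.03386° W

Lat: split at 2 digits → 15° and 36.47048′; 15 + 36.47048/60 = 15.607841
λ: degrees = first 3 digits = 65, minutes = 2.0313; 65 + 2.0313/60 = 65.033855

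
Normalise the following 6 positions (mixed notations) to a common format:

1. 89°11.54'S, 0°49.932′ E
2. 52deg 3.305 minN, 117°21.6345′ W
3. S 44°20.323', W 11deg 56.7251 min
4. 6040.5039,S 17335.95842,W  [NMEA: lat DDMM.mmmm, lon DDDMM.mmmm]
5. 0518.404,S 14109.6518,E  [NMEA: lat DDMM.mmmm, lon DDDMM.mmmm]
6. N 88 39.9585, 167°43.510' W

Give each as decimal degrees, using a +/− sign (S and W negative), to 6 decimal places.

1. -89.192333, 0.832200
2. 52.055083, -117.360575
3. -44.338717, -11.945418
4. -60.675065, -173.599307
5. -5.306733, 141.160863
6. 88.665975, -167.725167

Point 1:
  φ: 11.54′ = 0.192333°; total 89.1923333
  S → negative
  Lon: 49.932′ = 0.832200°; total 0.8322000
  E → positive
Point 2:
  φ: 52 + 3.305/60 = 52.0550833
  N ⇒ keep positive
  λ: 21.6345′ = 0.360575°; total 117.3605750
  hemisphere W, so the sign is −
Point 3:
  Latitude: 44 + 20.323/60 = 44.3387167
  S ⇒ negate
  Longitude: 56.7251′ = 0.945418°; total 11.9454183
  W → negative
Point 4:
  Latitude: split at 2 digits → 60° and 40.5039′; 60 + 40.5039/60 = 60.6750650
  S ⇒ negate
  Longitude: split at 3 digits → 173° and 35.95842′; 173 + 35.95842/60 = 173.5993070
  W ⇒ negate
Point 5:
  Latitude: degrees = first 2 digits = 5, minutes = 18.404; 5 + 18.404/60 = 5.3067333
  S → negative
  λ: degrees = first 3 digits = 141, minutes = 9.6518; 141 + 9.6518/60 = 141.1608633
  E → positive
Point 6:
  φ: 88 + 39.9585/60 = 88.6659750
  N → positive
  Longitude: 167 + 43.51/60 = 167.7251667
  W → negative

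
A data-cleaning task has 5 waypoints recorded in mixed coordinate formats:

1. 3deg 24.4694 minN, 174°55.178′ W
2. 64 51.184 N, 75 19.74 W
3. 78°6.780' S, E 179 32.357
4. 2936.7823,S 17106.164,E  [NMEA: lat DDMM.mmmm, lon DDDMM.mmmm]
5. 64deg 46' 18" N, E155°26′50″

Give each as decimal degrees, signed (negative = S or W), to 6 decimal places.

1. 3.407823, -174.919633
2. 64.853067, -75.329000
3. -78.113000, 179.539283
4. -29.613038, 171.102733
5. 64.771667, 155.447222

Point 1:
  Latitude: 3 + 24.4694/60 = 3.4078233
  N → positive
  Lon: 174 + 55.178/60 = 174.9196333
  W → negative
Point 2:
  Latitude: 51.184′ = 0.853067°; total 64.8530667
  N ⇒ keep positive
  Longitude: 75 + 19.74/60 = 75.3290000
  hemisphere W, so the sign is −
Point 3:
  Latitude: 78 + 6.78/60 = 78.1130000
  S → negative
  Lon: 179 + 32.357/60 = 179.5392833
  E → positive
Point 4:
  φ: degrees = first 2 digits = 29, minutes = 36.7823; 29 + 36.7823/60 = 29.6130383
  hemisphere S, so the sign is −
  Lon: split at 3 digits → 171° and 6.164′; 171 + 6.164/60 = 171.1027333
  E ⇒ keep positive
Point 5:
  Latitude: 64° + 46/60 + 18/3600 = 64 + 0.766667 + 0.005000 = 64.7716667
  N ⇒ keep positive
  Lon: 155 + 26/60 + 50/3600 = 155.4472222
  E → positive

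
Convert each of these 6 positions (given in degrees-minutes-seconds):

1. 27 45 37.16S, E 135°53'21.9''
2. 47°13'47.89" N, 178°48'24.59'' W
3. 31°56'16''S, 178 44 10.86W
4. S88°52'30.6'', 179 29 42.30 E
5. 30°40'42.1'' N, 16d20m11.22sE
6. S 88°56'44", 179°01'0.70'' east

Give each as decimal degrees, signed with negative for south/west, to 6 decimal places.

1. -27.760322, 135.889417
2. 47.229969, -178.806831
3. -31.937778, -178.736350
4. -88.875167, 179.495083
5. 30.678361, 16.336450
6. -88.945556, 179.016861

Point 1:
  φ: 45′ + 37.16″ = 45.61933′; 27 + 45.61933/60 = 27.7603222
  hemisphere S, so the sign is −
  λ: 135° + 53/60 + 21.9/3600 = 135 + 0.883333 + 0.006083 = 135.8894167
  E → positive
Point 2:
  Latitude: 47° + 13/60 + 47.89/3600 = 47 + 0.216667 + 0.013303 = 47.2299694
  N ⇒ keep positive
  λ: 178 + 48/60 + 24.59/3600 = 178.8068306
  W → negative
Point 3:
  φ: 56′ + 16″ = 56.26667′; 31 + 56.26667/60 = 31.9377778
  hemisphere S, so the sign is −
  Lon: 178° + 44/60 + 10.86/3600 = 178 + 0.733333 + 0.003017 = 178.7363500
  hemisphere W, so the sign is −
Point 4:
  φ: 88° + 52/60 + 30.6/3600 = 88 + 0.866667 + 0.008500 = 88.8751667
  hemisphere S, so the sign is −
  Lon: 179 + 29/60 + 42.3/3600 = 179.4950833
  E ⇒ keep positive
Point 5:
  Latitude: 30° + 40/60 + 42.1/3600 = 30 + 0.666667 + 0.011694 = 30.6783611
  N ⇒ keep positive
  λ: 16° + 20/60 + 11.22/3600 = 16 + 0.333333 + 0.003117 = 16.3364500
  E ⇒ keep positive
Point 6:
  φ: 56′ + 44″ = 56.73333′; 88 + 56.73333/60 = 88.9455556
  S ⇒ negate
  Lon: 179 + 1/60 + 0.7/3600 = 179.0168611
  E → positive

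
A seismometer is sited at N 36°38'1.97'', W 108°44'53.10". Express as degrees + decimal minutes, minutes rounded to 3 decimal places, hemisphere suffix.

φ: seconds/60 = 0.03283; minutes = 38 + 0.03283 = 38.03283
λ: seconds/60 = 0.88500; minutes = 44 + 0.88500 = 44.88500

36° 38.033′ N, 108° 44.885′ W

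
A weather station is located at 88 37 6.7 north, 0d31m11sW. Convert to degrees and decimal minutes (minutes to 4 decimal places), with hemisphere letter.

Latitude: seconds/60 = 0.11167; minutes = 37 + 0.11167 = 37.111667
Longitude: seconds/60 = 0.18333; minutes = 31 + 0.18333 = 31.183333

88° 37.1117′ N, 0° 31.1833′ W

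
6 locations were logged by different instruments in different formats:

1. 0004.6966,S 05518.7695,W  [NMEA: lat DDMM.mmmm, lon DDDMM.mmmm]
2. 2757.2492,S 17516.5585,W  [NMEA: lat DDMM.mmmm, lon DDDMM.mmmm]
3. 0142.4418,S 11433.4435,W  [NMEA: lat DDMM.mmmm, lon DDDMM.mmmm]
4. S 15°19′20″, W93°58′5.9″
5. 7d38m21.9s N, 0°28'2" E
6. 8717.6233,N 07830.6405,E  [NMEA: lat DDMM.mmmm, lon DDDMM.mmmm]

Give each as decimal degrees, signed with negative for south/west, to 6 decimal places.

1. -0.078277, -55.312825
2. -27.954153, -175.275975
3. -1.707363, -114.557392
4. -15.322222, -93.968306
5. 7.639417, 0.467222
6. 87.293722, 78.510675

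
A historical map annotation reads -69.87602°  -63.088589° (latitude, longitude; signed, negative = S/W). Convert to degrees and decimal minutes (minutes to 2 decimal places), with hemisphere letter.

Latitude is negative → S; |value| = 69.876020
φ: 69° + 0.876020 × 60 = 69° 52.5612′
Longitude is negative → W; |value| = 63.088589
Lon: minutes = (63.088589 − 63) × 60 = 5.3153

69° 52.56′ S, 63° 5.32′ W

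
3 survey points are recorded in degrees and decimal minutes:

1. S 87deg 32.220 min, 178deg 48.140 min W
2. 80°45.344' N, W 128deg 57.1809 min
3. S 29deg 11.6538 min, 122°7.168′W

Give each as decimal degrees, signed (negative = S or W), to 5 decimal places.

1. -87.53700, -178.80233
2. 80.75573, -128.95302
3. -29.19423, -122.11947

Point 1:
  Lat: 32.22′ = 0.537000°; total 87.537000
  S ⇒ negate
  Longitude: 178 + 48.14/60 = 178.802333
  W → negative
Point 2:
  Latitude: 45.344′ = 0.755733°; total 80.755733
  N → positive
  Lon: 128 + 57.1809/60 = 128.953015
  W → negative
Point 3:
  φ: 29 + 11.6538/60 = 29.194230
  S → negative
  λ: 7.168′ = 0.119467°; total 122.119467
  W ⇒ negate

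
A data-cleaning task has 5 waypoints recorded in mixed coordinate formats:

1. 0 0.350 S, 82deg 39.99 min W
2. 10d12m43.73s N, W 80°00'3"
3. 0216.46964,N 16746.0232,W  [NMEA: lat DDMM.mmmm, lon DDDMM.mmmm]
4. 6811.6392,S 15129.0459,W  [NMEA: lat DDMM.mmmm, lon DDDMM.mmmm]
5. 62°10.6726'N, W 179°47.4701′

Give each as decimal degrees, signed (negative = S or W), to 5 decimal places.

1. -0.00583, -82.66650
2. 10.21215, -80.00083
3. 2.27449, -167.76705
4. -68.19399, -151.48410
5. 62.17788, -179.79117

Point 1:
  Latitude: 0.35′ = 0.005833°; total 0.005833
  hemisphere S, so the sign is −
  Lon: 82 + 39.99/60 = 82.666500
  hemisphere W, so the sign is −
Point 2:
  φ: 10 + 12/60 + 43.73/3600 = 10.212147
  N → positive
  λ: 80 + 0/60 + 3/3600 = 80.000833
  hemisphere W, so the sign is −
Point 3:
  Lat: degrees = first 2 digits = 2, minutes = 16.46964; 2 + 16.46964/60 = 2.274494
  N → positive
  Lon: split at 3 digits → 167° and 46.0232′; 167 + 46.0232/60 = 167.767053
  hemisphere W, so the sign is −
Point 4:
  Latitude: split at 2 digits → 68° and 11.6392′; 68 + 11.6392/60 = 68.193987
  hemisphere S, so the sign is −
  Longitude: degrees = first 3 digits = 151, minutes = 29.0459; 151 + 29.0459/60 = 151.484098
  hemisphere W, so the sign is −
Point 5:
  Lat: 10.6726′ = 0.177877°; total 62.177877
  N ⇒ keep positive
  Longitude: 47.4701′ = 0.791168°; total 179.791168
  hemisphere W, so the sign is −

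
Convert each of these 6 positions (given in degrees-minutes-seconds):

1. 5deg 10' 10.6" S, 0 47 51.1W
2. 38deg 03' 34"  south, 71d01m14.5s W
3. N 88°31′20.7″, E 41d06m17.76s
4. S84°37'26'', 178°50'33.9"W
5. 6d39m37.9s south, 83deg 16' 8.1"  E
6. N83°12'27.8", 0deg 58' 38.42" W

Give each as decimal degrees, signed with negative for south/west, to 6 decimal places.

1. -5.169611, -0.797528
2. -38.059444, -71.020694
3. 88.522417, 41.104933
4. -84.623889, -178.842750
5. -6.660528, 83.268917
6. 83.207722, -0.977339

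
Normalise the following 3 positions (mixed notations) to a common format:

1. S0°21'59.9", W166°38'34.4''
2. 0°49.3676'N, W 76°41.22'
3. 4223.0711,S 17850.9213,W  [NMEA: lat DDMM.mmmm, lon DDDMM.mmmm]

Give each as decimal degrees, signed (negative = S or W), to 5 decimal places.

Point 1:
  Lat: 0 + 21/60 + 59.9/3600 = 0.366639
  S ⇒ negate
  λ: 38′ + 34.4″ = 38.57333′; 166 + 38.57333/60 = 166.642889
  W → negative
Point 2:
  Lat: 49.3676′ = 0.822793°; total 0.822793
  N ⇒ keep positive
  λ: 41.22′ = 0.687000°; total 76.687000
  W ⇒ negate
Point 3:
  Lat: degrees = first 2 digits = 42, minutes = 23.0711; 42 + 23.0711/60 = 42.384518
  S → negative
  Longitude: split at 3 digits → 178° and 50.9213′; 178 + 50.9213/60 = 178.848688
  W ⇒ negate

1. -0.36664, -166.64289
2. 0.82279, -76.68700
3. -42.38452, -178.84869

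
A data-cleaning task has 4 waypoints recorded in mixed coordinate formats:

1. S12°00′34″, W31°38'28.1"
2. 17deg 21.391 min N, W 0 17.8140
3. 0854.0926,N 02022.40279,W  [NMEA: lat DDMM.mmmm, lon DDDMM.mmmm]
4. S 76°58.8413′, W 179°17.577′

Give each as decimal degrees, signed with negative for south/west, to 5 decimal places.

1. -12.00944, -31.64114
2. 17.35652, -0.29690
3. 8.90154, -20.37338
4. -76.98069, -179.29295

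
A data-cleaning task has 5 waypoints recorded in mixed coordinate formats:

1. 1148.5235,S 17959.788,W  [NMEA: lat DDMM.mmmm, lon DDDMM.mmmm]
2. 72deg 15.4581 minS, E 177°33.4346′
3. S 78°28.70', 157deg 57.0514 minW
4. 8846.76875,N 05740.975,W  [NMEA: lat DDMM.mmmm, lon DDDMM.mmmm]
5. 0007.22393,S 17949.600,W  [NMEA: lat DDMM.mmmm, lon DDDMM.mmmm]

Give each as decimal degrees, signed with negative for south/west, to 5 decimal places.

1. -11.80873, -179.99647
2. -72.25764, 177.55724
3. -78.47833, -157.95086
4. 88.77948, -57.68292
5. -0.12040, -179.82667

Point 1:
  Latitude: split at 2 digits → 11° and 48.5235′; 11 + 48.5235/60 = 11.808725
  S → negative
  Longitude: degrees = first 3 digits = 179, minutes = 59.788; 179 + 59.788/60 = 179.996467
  hemisphere W, so the sign is −
Point 2:
  φ: 72 + 15.4581/60 = 72.257635
  S ⇒ negate
  Longitude: 177 + 33.4346/60 = 177.557243
  E → positive
Point 3:
  Lat: 78 + 28.7/60 = 78.478333
  hemisphere S, so the sign is −
  λ: 157 + 57.0514/60 = 157.950857
  hemisphere W, so the sign is −
Point 4:
  Latitude: split at 2 digits → 88° and 46.76875′; 88 + 46.76875/60 = 88.779479
  N ⇒ keep positive
  Longitude: split at 3 digits → 057° and 40.975′; 57 + 40.975/60 = 57.682917
  hemisphere W, so the sign is −
Point 5:
  Latitude: split at 2 digits → 00° and 7.22393′; 0 + 7.22393/60 = 0.120399
  hemisphere S, so the sign is −
  λ: degrees = first 3 digits = 179, minutes = 49.6; 179 + 49.6/60 = 179.826667
  W → negative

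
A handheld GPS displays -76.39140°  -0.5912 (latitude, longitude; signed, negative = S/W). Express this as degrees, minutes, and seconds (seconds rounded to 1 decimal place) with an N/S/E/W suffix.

76°23′29.0″ S, 0°35′28.3″ W

Latitude is negative → S; |value| = 76.391400
Latitude: 0.391400 × 60 = 23.48400′ → 23′, remainder × 60 = 29.040″
Longitude is negative → W; |value| = 0.591200
Lon: 0.591200 × 60 = 35.47200′ → 35′, remainder × 60 = 28.320″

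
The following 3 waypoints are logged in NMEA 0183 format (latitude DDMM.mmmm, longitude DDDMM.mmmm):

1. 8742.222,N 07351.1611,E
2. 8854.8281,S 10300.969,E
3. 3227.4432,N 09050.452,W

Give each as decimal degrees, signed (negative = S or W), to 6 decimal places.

Point 1:
  Latitude: split at 2 digits → 87° and 42.222′; 87 + 42.222/60 = 87.7037000
  N → positive
  Lon: split at 3 digits → 073° and 51.1611′; 73 + 51.1611/60 = 73.8526850
  E ⇒ keep positive
Point 2:
  Lat: degrees = first 2 digits = 88, minutes = 54.8281; 88 + 54.8281/60 = 88.9138017
  hemisphere S, so the sign is −
  Longitude: degrees = first 3 digits = 103, minutes = 0.969; 103 + 0.969/60 = 103.0161500
  E → positive
Point 3:
  Latitude: split at 2 digits → 32° and 27.4432′; 32 + 27.4432/60 = 32.4573867
  N ⇒ keep positive
  Longitude: split at 3 digits → 090° and 50.452′; 90 + 50.452/60 = 90.8408667
  hemisphere W, so the sign is −

1. 87.703700, 73.852685
2. -88.913802, 103.016150
3. 32.457387, -90.840867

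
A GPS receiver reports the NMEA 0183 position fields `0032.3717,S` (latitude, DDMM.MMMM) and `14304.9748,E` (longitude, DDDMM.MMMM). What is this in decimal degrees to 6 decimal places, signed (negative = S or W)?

φ: degrees = first 2 digits = 0, minutes = 32.3717; 0 + 32.3717/60 = 0.5395283
S → negative
Longitude: degrees = first 3 digits = 143, minutes = 4.9748; 143 + 4.9748/60 = 143.0829133
E ⇒ keep positive

-0.539528, 143.082913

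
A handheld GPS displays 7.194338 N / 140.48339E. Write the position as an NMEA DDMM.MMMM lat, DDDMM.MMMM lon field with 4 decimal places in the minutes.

Latitude: 7° + 0.194338 × 60 = 7° 11.660280′
λ: fractional part 0.483390 → 29.003400 minutes

0711.6603,N / 14029.0034,E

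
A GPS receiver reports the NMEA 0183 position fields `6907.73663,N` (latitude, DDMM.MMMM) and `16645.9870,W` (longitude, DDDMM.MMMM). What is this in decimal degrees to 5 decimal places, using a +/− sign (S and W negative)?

Latitude: split at 2 digits → 69° and 7.73663′; 69 + 7.73663/60 = 69.128944
N ⇒ keep positive
λ: degrees = first 3 digits = 166, minutes = 45.987; 166 + 45.987/60 = 166.766450
W ⇒ negate

69.12894, -166.76645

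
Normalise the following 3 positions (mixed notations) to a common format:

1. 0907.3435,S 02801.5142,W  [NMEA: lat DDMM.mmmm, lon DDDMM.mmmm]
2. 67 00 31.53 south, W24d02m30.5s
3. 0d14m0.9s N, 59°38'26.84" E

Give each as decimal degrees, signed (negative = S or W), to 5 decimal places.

Point 1:
  φ: degrees = first 2 digits = 9, minutes = 7.3435; 9 + 7.3435/60 = 9.122392
  S ⇒ negate
  Lon: degrees = first 3 digits = 28, minutes = 1.5142; 28 + 1.5142/60 = 28.025237
  W ⇒ negate
Point 2:
  Latitude: 67° + 0/60 + 31.53/3600 = 67 + 0.000000 + 0.008758 = 67.008758
  hemisphere S, so the sign is −
  Lon: 2′ + 30.5″ = 2.50833′; 24 + 2.50833/60 = 24.041806
  W ⇒ negate
Point 3:
  Lat: 14′ + 0.9″ = 14.01500′; 0 + 14.01500/60 = 0.233583
  N ⇒ keep positive
  Longitude: 59 + 38/60 + 26.84/3600 = 59.640789
  E → positive

1. -9.12239, -28.02524
2. -67.00876, -24.04181
3. 0.23358, 59.64079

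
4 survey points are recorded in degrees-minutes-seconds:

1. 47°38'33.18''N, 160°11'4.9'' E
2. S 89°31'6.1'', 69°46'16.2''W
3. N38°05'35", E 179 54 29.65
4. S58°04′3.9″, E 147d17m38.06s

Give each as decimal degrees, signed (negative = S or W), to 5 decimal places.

Point 1:
  Lat: 47° + 38/60 + 33.18/3600 = 47 + 0.633333 + 0.009217 = 47.642550
  N → positive
  λ: 160° + 11/60 + 4.9/3600 = 160 + 0.183333 + 0.001361 = 160.184694
  E ⇒ keep positive
Point 2:
  φ: 89° + 31/60 + 6.1/3600 = 89 + 0.516667 + 0.001694 = 89.518361
  S ⇒ negate
  Longitude: 46′ + 16.2″ = 46.27000′; 69 + 46.27000/60 = 69.771167
  W → negative
Point 3:
  Latitude: 38° + 5/60 + 35/3600 = 38 + 0.083333 + 0.009722 = 38.093056
  N ⇒ keep positive
  λ: 54′ + 29.65″ = 54.49417′; 179 + 54.49417/60 = 179.908236
  E ⇒ keep positive
Point 4:
  φ: 58 + 4/60 + 3.9/3600 = 58.067750
  S ⇒ negate
  λ: 147 + 17/60 + 38.06/3600 = 147.293906
  E → positive

1. 47.64255, 160.18469
2. -89.51836, -69.77117
3. 38.09306, 179.90824
4. -58.06775, 147.29391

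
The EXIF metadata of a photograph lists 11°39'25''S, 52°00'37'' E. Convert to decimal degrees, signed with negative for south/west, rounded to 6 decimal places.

φ: 11 + 39/60 + 25/3600 = 11.6569444
S → negative
Longitude: 0′ + 37″ = 0.61667′; 52 + 0.61667/60 = 52.0102778
E → positive

-11.656944, 52.010278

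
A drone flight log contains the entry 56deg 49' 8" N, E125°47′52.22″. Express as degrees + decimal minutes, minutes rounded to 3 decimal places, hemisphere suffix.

Lat: 49 + 8/60 = 49.13333′
Longitude: seconds/60 = 0.87033; minutes = 47 + 0.87033 = 47.87033

56° 49.133′ N, 125° 47.870′ E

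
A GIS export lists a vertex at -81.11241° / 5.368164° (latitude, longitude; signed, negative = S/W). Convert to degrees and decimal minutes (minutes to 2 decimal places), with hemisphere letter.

81° 6.74′ S, 5° 22.09′ E

Latitude is negative → S; |value| = 81.112410
Latitude: 81° + 0.112410 × 60 = 81° 6.7446′
Longitude: fractional part 0.368164 → 22.0898 minutes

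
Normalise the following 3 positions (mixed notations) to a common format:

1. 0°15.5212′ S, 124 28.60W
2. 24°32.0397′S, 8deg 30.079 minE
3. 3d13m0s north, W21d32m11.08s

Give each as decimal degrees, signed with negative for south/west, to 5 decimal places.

Point 1:
  Lat: 0 + 15.5212/60 = 0.258687
  S ⇒ negate
  Longitude: 28.6′ = 0.476667°; total 124.476667
  W → negative
Point 2:
  Latitude: 24 + 32.0397/60 = 24.533995
  S → negative
  λ: 8 + 30.079/60 = 8.501317
  E → positive
Point 3:
  Latitude: 3 + 13/60 + 0/3600 = 3.216667
  N ⇒ keep positive
  λ: 32′ + 11.08″ = 32.18467′; 21 + 32.18467/60 = 21.536411
  hemisphere W, so the sign is −

1. -0.25869, -124.47667
2. -24.53400, 8.50132
3. 3.21667, -21.53641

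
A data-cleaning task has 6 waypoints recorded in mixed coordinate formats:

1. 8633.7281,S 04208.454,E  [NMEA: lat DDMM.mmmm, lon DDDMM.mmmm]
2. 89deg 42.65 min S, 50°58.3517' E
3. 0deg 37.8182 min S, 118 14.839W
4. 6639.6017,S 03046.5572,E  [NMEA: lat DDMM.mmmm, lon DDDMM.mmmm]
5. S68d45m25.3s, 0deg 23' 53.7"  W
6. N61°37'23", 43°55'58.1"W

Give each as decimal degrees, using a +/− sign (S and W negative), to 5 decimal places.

1. -86.56214, 42.14090
2. -89.71083, 50.97253
3. -0.63030, -118.24732
4. -66.66003, 30.77595
5. -68.75703, -0.39825
6. 61.62306, -43.93281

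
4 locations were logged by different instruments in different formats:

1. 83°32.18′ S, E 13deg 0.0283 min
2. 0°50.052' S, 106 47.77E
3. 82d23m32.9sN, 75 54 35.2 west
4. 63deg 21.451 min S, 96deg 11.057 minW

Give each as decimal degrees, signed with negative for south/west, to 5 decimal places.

1. -83.53633, 13.00047
2. -0.83420, 106.79617
3. 82.39247, -75.90978
4. -63.35752, -96.18428

Point 1:
  Latitude: 83 + 32.18/60 = 83.536333
  S ⇒ negate
  Lon: 13 + 0.0283/60 = 13.000472
  E → positive
Point 2:
  φ: 0 + 50.052/60 = 0.834200
  S ⇒ negate
  λ: 47.77′ = 0.796167°; total 106.796167
  E → positive
Point 3:
  Latitude: 23′ + 32.9″ = 23.54833′; 82 + 23.54833/60 = 82.392472
  N → positive
  Longitude: 54′ + 35.2″ = 54.58667′; 75 + 54.58667/60 = 75.909778
  W ⇒ negate
Point 4:
  φ: 63 + 21.451/60 = 63.357517
  hemisphere S, so the sign is −
  λ: 11.057′ = 0.184283°; total 96.184283
  W → negative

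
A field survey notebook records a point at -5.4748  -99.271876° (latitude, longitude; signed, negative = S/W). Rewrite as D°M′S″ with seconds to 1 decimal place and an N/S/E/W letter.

Latitude is negative → S; |value| = 5.474800
Lat: 0.474800° → 28.48800′; 0.48800 × 60 = 29.280″
Longitude is negative → W; |value| = 99.271876
Lon: whole degrees 99; 16.31256′ → 16′ and 18.754″

5°28′29.3″ S, 99°16′18.8″ W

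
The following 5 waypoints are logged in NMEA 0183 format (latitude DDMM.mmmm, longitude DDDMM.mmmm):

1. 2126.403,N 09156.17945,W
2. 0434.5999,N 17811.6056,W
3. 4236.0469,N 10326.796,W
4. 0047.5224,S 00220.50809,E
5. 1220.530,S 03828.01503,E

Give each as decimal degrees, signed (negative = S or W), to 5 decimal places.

1. 21.44005, -91.93632
2. 4.57667, -178.19343
3. 42.60078, -103.44660
4. -0.79204, 2.34180
5. -12.34217, 38.46692

Point 1:
  φ: degrees = first 2 digits = 21, minutes = 26.403; 21 + 26.403/60 = 21.440050
  N ⇒ keep positive
  Lon: degrees = first 3 digits = 91, minutes = 56.17945; 91 + 56.17945/60 = 91.936324
  hemisphere W, so the sign is −
Point 2:
  Lat: split at 2 digits → 04° and 34.5999′; 4 + 34.5999/60 = 4.576665
  N → positive
  Longitude: degrees = first 3 digits = 178, minutes = 11.6056; 178 + 11.6056/60 = 178.193427
  hemisphere W, so the sign is −
Point 3:
  φ: degrees = first 2 digits = 42, minutes = 36.0469; 42 + 36.0469/60 = 42.600782
  N ⇒ keep positive
  Longitude: split at 3 digits → 103° and 26.796′; 103 + 26.796/60 = 103.446600
  W ⇒ negate
Point 4:
  Lat: degrees = first 2 digits = 0, minutes = 47.5224; 0 + 47.5224/60 = 0.792040
  hemisphere S, so the sign is −
  λ: split at 3 digits → 002° and 20.50809′; 2 + 20.50809/60 = 2.341802
  E → positive
Point 5:
  φ: degrees = first 2 digits = 12, minutes = 20.53; 12 + 20.53/60 = 12.342167
  S ⇒ negate
  Longitude: split at 3 digits → 038° and 28.01503′; 38 + 28.01503/60 = 38.466917
  E ⇒ keep positive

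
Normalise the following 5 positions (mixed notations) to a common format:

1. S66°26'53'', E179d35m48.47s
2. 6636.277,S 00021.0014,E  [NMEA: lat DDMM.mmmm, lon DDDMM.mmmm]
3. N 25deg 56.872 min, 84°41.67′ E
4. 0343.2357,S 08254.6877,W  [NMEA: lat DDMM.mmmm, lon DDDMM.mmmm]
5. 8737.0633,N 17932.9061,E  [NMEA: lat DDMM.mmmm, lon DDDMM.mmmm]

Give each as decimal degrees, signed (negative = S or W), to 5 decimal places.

Point 1:
  Lat: 66° + 26/60 + 53/3600 = 66 + 0.433333 + 0.014722 = 66.448056
  S → negative
  λ: 35′ + 48.47″ = 35.80783′; 179 + 35.80783/60 = 179.596797
  E ⇒ keep positive
Point 2:
  Latitude: split at 2 digits → 66° and 36.277′; 66 + 36.277/60 = 66.604617
  hemisphere S, so the sign is −
  λ: degrees = first 3 digits = 0, minutes = 21.0014; 0 + 21.0014/60 = 0.350023
  E ⇒ keep positive
Point 3:
  φ: 56.872′ = 0.947867°; total 25.947867
  N → positive
  Longitude: 41.67′ = 0.694500°; total 84.694500
  E → positive
Point 4:
  Latitude: split at 2 digits → 03° and 43.2357′; 3 + 43.2357/60 = 3.720595
  S → negative
  Lon: degrees = first 3 digits = 82, minutes = 54.6877; 82 + 54.6877/60 = 82.911462
  W ⇒ negate
Point 5:
  φ: split at 2 digits → 87° and 37.0633′; 87 + 37.0633/60 = 87.617722
  N → positive
  Longitude: degrees = first 3 digits = 179, minutes = 32.9061; 179 + 32.9061/60 = 179.548435
  E → positive

1. -66.44806, 179.59680
2. -66.60462, 0.35002
3. 25.94787, 84.69450
4. -3.72060, -82.91146
5. 87.61772, 179.54844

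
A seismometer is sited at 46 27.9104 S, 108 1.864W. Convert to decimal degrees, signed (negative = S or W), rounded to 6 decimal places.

-46.465173, -108.031067

φ: 46 + 27.9104/60 = 46.4651733
hemisphere S, so the sign is −
Longitude: 1.864′ = 0.031067°; total 108.0310667
W → negative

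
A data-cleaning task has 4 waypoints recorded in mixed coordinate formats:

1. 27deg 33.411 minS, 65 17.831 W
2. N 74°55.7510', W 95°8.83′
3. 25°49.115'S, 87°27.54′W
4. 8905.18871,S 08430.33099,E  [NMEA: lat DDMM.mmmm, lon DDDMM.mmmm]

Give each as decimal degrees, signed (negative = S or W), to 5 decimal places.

Point 1:
  Lat: 33.411′ = 0.556850°; total 27.556850
  S → negative
  Longitude: 17.831′ = 0.297183°; total 65.297183
  W ⇒ negate
Point 2:
  Lat: 55.751′ = 0.929183°; total 74.929183
  N ⇒ keep positive
  Lon: 8.83′ = 0.147167°; total 95.147167
  hemisphere W, so the sign is −
Point 3:
  Latitude: 25 + 49.115/60 = 25.818583
  S → negative
  λ: 27.54′ = 0.459000°; total 87.459000
  W ⇒ negate
Point 4:
  φ: degrees = first 2 digits = 89, minutes = 5.18871; 89 + 5.18871/60 = 89.086479
  hemisphere S, so the sign is −
  Lon: degrees = first 3 digits = 84, minutes = 30.33099; 84 + 30.33099/60 = 84.505517
  E ⇒ keep positive

1. -27.55685, -65.29718
2. 74.92918, -95.14717
3. -25.81858, -87.45900
4. -89.08648, 84.50552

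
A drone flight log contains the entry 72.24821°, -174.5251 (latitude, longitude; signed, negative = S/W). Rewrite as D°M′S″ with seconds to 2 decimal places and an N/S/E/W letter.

Latitude: 0.248210° → 14.89260′; 0.89260 × 60 = 53.5560″
Longitude is negative → W; |value| = 174.525100
λ: 0.525100° → 31.50600′; 0.50600 × 60 = 30.3600″

72°14′53.56″ N, 174°31′30.36″ W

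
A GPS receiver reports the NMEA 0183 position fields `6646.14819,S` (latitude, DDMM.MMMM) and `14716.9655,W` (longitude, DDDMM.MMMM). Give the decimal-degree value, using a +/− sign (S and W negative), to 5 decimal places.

-66.76914, -147.28276

Latitude: split at 2 digits → 66° and 46.14819′; 66 + 46.14819/60 = 66.769137
S ⇒ negate
λ: degrees = first 3 digits = 147, minutes = 16.9655; 147 + 16.9655/60 = 147.282758
hemisphere W, so the sign is −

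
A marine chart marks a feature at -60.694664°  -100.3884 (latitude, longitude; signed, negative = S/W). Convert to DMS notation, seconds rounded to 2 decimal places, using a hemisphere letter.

Latitude is negative → S; |value| = 60.694664
φ: whole degrees 60; 41.67984′ → 41′ and 40.7904″
Longitude is negative → W; |value| = 100.388400
λ: 0.388400 × 60 = 23.30400′ → 23′, remainder × 60 = 18.2400″

60°41′40.79″ S, 100°23′18.24″ W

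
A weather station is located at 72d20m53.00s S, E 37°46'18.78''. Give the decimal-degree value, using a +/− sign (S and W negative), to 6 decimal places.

-72.348056, 37.771883

φ: 20′ + 53″ = 20.88333′; 72 + 20.88333/60 = 72.3480556
hemisphere S, so the sign is −
λ: 46′ + 18.78″ = 46.31300′; 37 + 46.31300/60 = 37.7718833
E → positive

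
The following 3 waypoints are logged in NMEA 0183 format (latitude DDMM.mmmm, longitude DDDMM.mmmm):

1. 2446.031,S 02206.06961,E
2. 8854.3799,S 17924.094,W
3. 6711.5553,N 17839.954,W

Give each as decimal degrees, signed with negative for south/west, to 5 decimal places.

1. -24.76718, 22.10116
2. -88.90633, -179.40157
3. 67.19259, -178.66590

Point 1:
  Latitude: split at 2 digits → 24° and 46.031′; 24 + 46.031/60 = 24.767183
  hemisphere S, so the sign is −
  Longitude: split at 3 digits → 022° and 6.06961′; 22 + 6.06961/60 = 22.101160
  E ⇒ keep positive
Point 2:
  Lat: degrees = first 2 digits = 88, minutes = 54.3799; 88 + 54.3799/60 = 88.906332
  hemisphere S, so the sign is −
  Longitude: degrees = first 3 digits = 179, minutes = 24.094; 179 + 24.094/60 = 179.401567
  W → negative
Point 3:
  Latitude: degrees = first 2 digits = 67, minutes = 11.5553; 67 + 11.5553/60 = 67.192588
  N → positive
  Lon: split at 3 digits → 178° and 39.954′; 178 + 39.954/60 = 178.665900
  W ⇒ negate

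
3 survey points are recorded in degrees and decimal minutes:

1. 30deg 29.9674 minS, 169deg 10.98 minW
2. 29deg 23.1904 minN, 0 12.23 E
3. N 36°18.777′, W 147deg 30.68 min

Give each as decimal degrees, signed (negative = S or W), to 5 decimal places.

1. -30.49946, -169.18300
2. 29.38651, 0.20383
3. 36.31295, -147.51133

Point 1:
  φ: 30 + 29.9674/60 = 30.499457
  hemisphere S, so the sign is −
  λ: 10.98′ = 0.183000°; total 169.183000
  hemisphere W, so the sign is −
Point 2:
  Latitude: 29 + 23.1904/60 = 29.386507
  N → positive
  Longitude: 12.23′ = 0.203833°; total 0.203833
  E ⇒ keep positive
Point 3:
  φ: 36 + 18.777/60 = 36.312950
  N ⇒ keep positive
  Lon: 30.68′ = 0.511333°; total 147.511333
  W ⇒ negate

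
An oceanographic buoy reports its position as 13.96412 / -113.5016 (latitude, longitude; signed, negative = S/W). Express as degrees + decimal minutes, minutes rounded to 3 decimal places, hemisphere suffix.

Latitude: minutes = (13.964120 − 13) × 60 = 57.84720
Longitude is negative → W; |value| = 113.501600
λ: minutes = (113.501600 − 113) × 60 = 30.09600

13° 57.847′ N, 113° 30.096′ W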